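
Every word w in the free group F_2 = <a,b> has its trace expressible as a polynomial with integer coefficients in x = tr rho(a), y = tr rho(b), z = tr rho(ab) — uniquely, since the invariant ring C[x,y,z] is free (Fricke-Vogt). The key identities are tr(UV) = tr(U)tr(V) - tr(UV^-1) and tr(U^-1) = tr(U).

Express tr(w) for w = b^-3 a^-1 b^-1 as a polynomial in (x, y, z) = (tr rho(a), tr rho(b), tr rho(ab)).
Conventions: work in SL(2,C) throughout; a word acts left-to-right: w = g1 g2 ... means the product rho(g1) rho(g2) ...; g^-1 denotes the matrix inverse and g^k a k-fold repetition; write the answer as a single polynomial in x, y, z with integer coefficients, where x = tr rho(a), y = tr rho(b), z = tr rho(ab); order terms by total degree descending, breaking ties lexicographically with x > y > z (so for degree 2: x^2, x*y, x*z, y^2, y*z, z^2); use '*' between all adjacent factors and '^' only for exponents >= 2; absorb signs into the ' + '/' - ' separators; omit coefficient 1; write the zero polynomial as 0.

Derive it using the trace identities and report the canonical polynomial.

y^3*z - x*y^2 - 2*y*z + x

and trace(b^-1) = trace(b) = y
trace(b^-2) = trace(b^-1) * trace(b) - trace(1) = y^2 - 2
trace(a b^-1) = trace(a) * trace(b) - trace(a b) = x*y - z
trace(b^-2 a) = trace(a b^-1) * trace(b) - trace(a) = x*y^2 - y*z - x
and trace(b^-2 a^-1) = trace(b^-2) * trace(a) - trace(b^-2 a) = y*z - x
and trace(a^-1 b^-3) = trace(b^-2 a^-1) * trace(b) - trace(b^-2 a^-1 b) = y^2*z - x*y - z
next, trace(b^-3 a^-1 b^-1) = trace(a^-1 b^-3) * trace(b) - trace(a^-1 b^-2) = y^3*z - x*y^2 - 2*y*z + x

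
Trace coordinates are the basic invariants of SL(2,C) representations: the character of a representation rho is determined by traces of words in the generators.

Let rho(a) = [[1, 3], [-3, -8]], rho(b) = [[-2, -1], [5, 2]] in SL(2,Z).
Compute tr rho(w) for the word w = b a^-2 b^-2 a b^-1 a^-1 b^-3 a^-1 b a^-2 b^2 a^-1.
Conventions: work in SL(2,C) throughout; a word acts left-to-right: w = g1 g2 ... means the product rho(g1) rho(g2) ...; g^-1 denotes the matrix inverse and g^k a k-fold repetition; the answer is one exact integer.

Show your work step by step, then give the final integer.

-47

rho(b) = [[-2, -1], [5, 2]]
... * rho(a^-1) = [[-8, -3], [3, 1]]  ->  [[13, 5], [-34, -13]]
... * rho(a^-1) = [[-8, -3], [3, 1]]  ->  [[-89, -34], [233, 89]]
... * rho(b^-1) = [[2, 1], [-5, -2]]  ->  [[-8, -21], [21, 55]]
... * rho(b^-1) = [[2, 1], [-5, -2]]  ->  [[89, 34], [-233, -89]]
... * rho(a) = [[1, 3], [-3, -8]]  ->  [[-13, -5], [34, 13]]
... * rho(b^-1) = [[2, 1], [-5, -2]]  ->  [[-1, -3], [3, 8]]
... * rho(a^-1) = [[-8, -3], [3, 1]]  ->  [[-1, 0], [0, -1]]
... * rho(b^-1) = [[2, 1], [-5, -2]]  ->  [[-2, -1], [5, 2]]
... * rho(b^-1) = [[2, 1], [-5, -2]]  ->  [[1, 0], [0, 1]]
... * rho(b^-1) = [[2, 1], [-5, -2]]  ->  [[2, 1], [-5, -2]]
... * rho(a^-1) = [[-8, -3], [3, 1]]  ->  [[-13, -5], [34, 13]]
... * rho(b) = [[-2, -1], [5, 2]]  ->  [[1, 3], [-3, -8]]
... * rho(a^-1) = [[-8, -3], [3, 1]]  ->  [[1, 0], [0, 1]]
... * rho(a^-1) = [[-8, -3], [3, 1]]  ->  [[-8, -3], [3, 1]]
... * rho(b) = [[-2, -1], [5, 2]]  ->  [[1, 2], [-1, -1]]
... * rho(b) = [[-2, -1], [5, 2]]  ->  [[8, 3], [-3, -1]]
... * rho(a^-1) = [[-8, -3], [3, 1]]  ->  [[-55, -21], [21, 8]]
tr = -55 + 8 = -47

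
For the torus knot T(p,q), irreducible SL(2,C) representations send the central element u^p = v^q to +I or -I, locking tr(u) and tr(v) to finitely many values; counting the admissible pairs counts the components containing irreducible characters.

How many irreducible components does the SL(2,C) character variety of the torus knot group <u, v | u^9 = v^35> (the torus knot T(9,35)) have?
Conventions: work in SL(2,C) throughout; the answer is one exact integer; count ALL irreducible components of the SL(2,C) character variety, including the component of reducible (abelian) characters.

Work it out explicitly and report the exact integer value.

Gamma = < u, v | u^9 = v^35 > (torus knot T(9,35)); the central element u^9 = v^35 acts as +I or -I in any irreducible SL(2,C) representation.
So on each irreducible component the traces are pinned: tr(u) = 2*cos(pi*alpha/9) with 1 <= alpha <= 8, tr(v) = 2*cos(pi*beta/35) with 1 <= beta <= 34.
The two central values (-1)^alpha I and (-1)^beta I must be the same matrix, so alpha and beta share a parity.
Counting: 4 odd alphas x 17 odd betas + 4 even alphas x 17 even betas = 68 + 68 = 136.
Total: 136 irreducible-character components + 1 reducible (abelian) component = 137.

137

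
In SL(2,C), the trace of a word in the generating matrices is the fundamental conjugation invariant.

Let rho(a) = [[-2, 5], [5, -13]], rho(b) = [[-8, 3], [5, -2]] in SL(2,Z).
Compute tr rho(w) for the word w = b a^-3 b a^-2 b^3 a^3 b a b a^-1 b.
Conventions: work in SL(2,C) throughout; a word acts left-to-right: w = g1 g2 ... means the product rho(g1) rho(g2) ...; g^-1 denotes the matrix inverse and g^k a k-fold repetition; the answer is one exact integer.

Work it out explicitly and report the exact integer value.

rho(b) = [[-8, 3], [5, -2]]
... * rho(a^-1) = [[-13, -5], [-5, -2]]  ->  [[89, 34], [-55, -21]]
... * rho(a^-1) = [[-13, -5], [-5, -2]]  ->  [[-1327, -513], [820, 317]]
... * rho(a^-1) = [[-13, -5], [-5, -2]]  ->  [[19816, 7661], [-12245, -4734]]
... * rho(b) = [[-8, 3], [5, -2]]  ->  [[-120223, 44126], [74290, -27267]]
... * rho(a^-1) = [[-13, -5], [-5, -2]]  ->  [[1342269, 512863], [-829435, -316916]]
... * rho(a^-1) = [[-13, -5], [-5, -2]]  ->  [[-20013812, -7737071], [12367235, 4781007]]
... * rho(b) = [[-8, 3], [5, -2]]  ->  [[121425141, -44567294], [-75032845, 27539691]]
... * rho(b) = [[-8, 3], [5, -2]]  ->  [[-1194237598, 453410011], [737961215, -280177917]]
... * rho(b) = [[-8, 3], [5, -2]]  ->  [[11820950839, -4489532816], [-7304579305, 2774239479]]
... * rho(a) = [[-2, 5], [5, -13]]  ->  [[-46089565758, 117468680803], [28480356005, -72588009752]]
... * rho(a) = [[-2, 5], [5, -13]]  ->  [[679522535531, -1757540679229], [-419900760770, 1086045906801]]
... * rho(a) = [[-2, 5], [5, -13]]  ->  [[-10146748467207, 26245641507632], [6270031055545, -16218100592263]]
... * rho(b) = [[-8, 3], [5, -2]]  ->  [[212402195275816, -82931528416885], [-131250751405675, 51246294351161]]
... * rho(a) = [[-2, 5], [5, -13]]  ->  [[-839462032636057, 2140120845798585], [518732974567155, -1322455583593468]]
... * rho(b) = [[-8, 3], [5, -2]]  ->  [[17416300490081381, -6798627789505341], [-10762141714504580, 4201110090888401]]
... * rho(a^-1) = [[-13, -5], [-5, -2]]  ->  [[-192418767423531248, -73484246871396223], [118902291834117535, 45408488390746098]]
... * rho(b) = [[-8, 3], [5, -2]]  ->  [[1171928905031268869, -430287808527801298], [-724175892719209790, 265889898720860409]]
tr = 1171928905031268869 + 265889898720860409 = 1437818803752129278

1437818803752129278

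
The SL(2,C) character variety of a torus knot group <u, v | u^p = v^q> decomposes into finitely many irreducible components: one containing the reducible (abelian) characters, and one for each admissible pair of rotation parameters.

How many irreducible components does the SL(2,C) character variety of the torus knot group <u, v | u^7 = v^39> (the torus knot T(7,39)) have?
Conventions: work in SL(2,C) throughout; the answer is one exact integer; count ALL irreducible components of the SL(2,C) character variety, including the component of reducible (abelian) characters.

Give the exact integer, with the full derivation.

Gamma = < u, v | u^7 = v^39 > (torus knot T(7,39)); the central element u^7 = v^39 acts as +I or -I in any irreducible SL(2,C) representation.
On an irreducible component, tr(u) is locked at 2*cos(pi*alpha/7) for some alpha in 1..6, and tr(v) at 2*cos(pi*beta/39) for some beta in 1..38.
Consistency of u^7 = (-1)^alpha I with v^39 = (-1)^beta I forces alpha = beta (mod 2).
count pairs: odd alpha (3 choices) x odd beta (19), plus even alpha (3) x even beta (19): 3*19 + 3*19 = 114.
Total: 114 irreducible-character components + 1 reducible (abelian) component = 115.

115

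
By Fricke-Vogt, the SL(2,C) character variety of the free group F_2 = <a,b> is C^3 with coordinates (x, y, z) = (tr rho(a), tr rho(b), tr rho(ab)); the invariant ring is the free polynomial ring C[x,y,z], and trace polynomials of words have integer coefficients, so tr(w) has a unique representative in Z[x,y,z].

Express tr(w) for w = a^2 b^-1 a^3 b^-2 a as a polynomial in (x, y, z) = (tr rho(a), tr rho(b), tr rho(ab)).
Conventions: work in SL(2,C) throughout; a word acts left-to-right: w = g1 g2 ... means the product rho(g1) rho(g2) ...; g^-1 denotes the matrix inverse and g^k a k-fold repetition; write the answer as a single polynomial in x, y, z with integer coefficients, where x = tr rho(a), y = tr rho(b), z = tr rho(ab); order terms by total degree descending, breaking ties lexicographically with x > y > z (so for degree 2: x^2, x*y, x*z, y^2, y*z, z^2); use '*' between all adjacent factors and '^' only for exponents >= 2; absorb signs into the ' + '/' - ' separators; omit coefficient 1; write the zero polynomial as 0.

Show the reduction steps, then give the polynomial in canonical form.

trace(a^2) = trace(a) * trace(a) - trace(1)  (reduce the a square) = x^2 - 2
trace(a^3) = trace(a) * trace(a^2) - trace(a)  (reduce the a square) = x^3 - 3*x
trace(a^4) = trace(a) * trace(a^3) - trace(a^2)  (reduce the a square) = x^4 - 4*x^2 + 2
trace(a^5) = trace(a) * trace(a^4) - trace(a^3)  (reduce the a square) = x^5 - 5*x^3 + 5*x
trace(a^6) = trace(a) * trace(a^5) - trace(a^4)  (reduce the a square) = x^6 - 6*x^4 + 9*x^2 - 2
trace(a b a) = trace(a) * trace(b a) - trace(b)  (reduce the a square) = x*z - y
trace(a^2 b a) = trace(a) * trace(a b a) - trace(a b)  (reduce the a square) = x^2*z - x*y - z
trace(a^2 b a^2) = trace(a) * trace(a^2 b a) - trace(a^2 b)  (reduce the a square) = x^3*z - x^2*y - 2*x*z + y
trace(a^3 b a^2) = trace(a) * trace(a^2 b a^2) - trace(a^2 b a)  (reduce the a square) = x^4*z - x^3*y - 3*x^2*z + 2*x*y + z
trace(a^6 b) = trace(a) * trace(a^3 b a^2) - trace(a^3 b a)  (reduce the a square) = x^5*z - x^4*y - 4*x^3*z + 3*x^2*y + 3*x*z - y
trace(a^3 b^-1 a^3) = trace(a^6) * trace(b) - trace(a^6 b)  (eliminate b^-1) = x^6*y - x^5*z - 5*x^4*y + 4*x^3*z + 6*x^2*y - 3*x*z - y
trace(b a b a) = trace(a b) * trace(a b) - trace(1)  (split on a) = z^2 - 2
trace(b a b) = trace(b) * trace(a b) - trace(a)  (reduce the b square) = y*z - x
trace(b a^2 b a) = trace(a) * trace(b a b a) - trace(b a b)  (reduce the a square) = x*z^2 - y*z - x
trace(b a^2 b) = trace(b) * trace(a^2 b) - trace(a^2)  (reduce the b square) = x*y*z - x^2 - y^2 + 2
trace(b a^2 b a^2) = trace(a) * trace(b a^2 b a) - trace(b a^2 b)  (reduce the a square) = x^2*z^2 - 2*x*y*z + y^2 - 2
trace(a b a^3 b a) = trace(a) * trace(b a^2 b a^2) - trace(b a^2 b a)  (reduce the a square) = x^3*z^2 - 2*x^2*y*z + x*y^2 - x*z^2 + y*z - x
trace(a b a^3 b) = trace(a) * trace(b a b a^2) - trace(b a b a)  (reduce the a square) = x^2*z^2 - x*y*z - x^2 - z^2 + 2
trace(a^3 b a^3 b) = trace(a) * trace(a b a^3 b a) - trace(a b a^3 b)  (reduce the a square) = x^4*z^2 - 2*x^3*y*z + x^2*y^2 - 2*x^2*z^2 + 2*x*y*z + z^2 - 2
trace(a^3 b^-1 a^3 b) = trace(a^3 b a^3) * trace(b) - trace(a^3 b a^3 b)  (eliminate b^-1) = x^5*y*z - x^4*y^2 - x^4*z^2 - 2*x^3*y*z + 2*x^2*y^2 + 2*x^2*z^2 + x*y*z - y^2 - z^2 + 2
trace(b^-1 a^3 b^-1 a^3) = trace(a^3 b^-1 a^3) * trace(b) - trace(a^3 b^-1 a^3 b)  (eliminate b^-1) = x^6*y^2 - 2*x^5*y*z - 4*x^4*y^2 + x^4*z^2 + 6*x^3*y*z + 4*x^2*y^2 - 2*x^2*z^2 - 4*x*y*z + z^2 - 2
trace(a^2 b^-1 a^3 b^-2 a) = trace(b^-1 a^3 b^-1 a^3) * trace(b) - trace(b^-1 a^3 b^-1 a^3 b)  (eliminate b^-1) = x^6*y^3 - 2*x^5*y^2*z - x^6*y - 4*x^4*y^3 + x^4*y*z^2 + x^5*z + 6*x^3*y^2*z + 5*x^4*y + 4*x^2*y^3 - 2*x^2*y*z^2 - 4*x^3*z - 4*x*y^2*z - 6*x^2*y + y*z^2 + 3*x*z - y

x^6*y^3 - 2*x^5*y^2*z - x^6*y - 4*x^4*y^3 + x^4*y*z^2 + x^5*z + 6*x^3*y^2*z + 5*x^4*y + 4*x^2*y^3 - 2*x^2*y*z^2 - 4*x^3*z - 4*x*y^2*z - 6*x^2*y + y*z^2 + 3*x*z - y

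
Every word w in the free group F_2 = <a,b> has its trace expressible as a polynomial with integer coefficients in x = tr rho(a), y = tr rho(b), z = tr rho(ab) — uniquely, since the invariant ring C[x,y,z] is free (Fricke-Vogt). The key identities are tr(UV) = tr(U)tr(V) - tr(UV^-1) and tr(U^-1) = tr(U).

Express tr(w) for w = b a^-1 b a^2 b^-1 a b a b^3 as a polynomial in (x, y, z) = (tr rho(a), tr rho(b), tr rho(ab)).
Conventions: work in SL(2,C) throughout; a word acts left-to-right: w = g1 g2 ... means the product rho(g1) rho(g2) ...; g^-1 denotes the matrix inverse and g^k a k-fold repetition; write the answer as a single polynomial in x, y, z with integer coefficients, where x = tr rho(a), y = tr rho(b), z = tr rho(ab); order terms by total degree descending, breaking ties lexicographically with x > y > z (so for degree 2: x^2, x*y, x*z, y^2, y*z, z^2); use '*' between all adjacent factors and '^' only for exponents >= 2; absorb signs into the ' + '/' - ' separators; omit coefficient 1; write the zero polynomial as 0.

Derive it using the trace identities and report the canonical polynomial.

tr(a b a b) = tr(b a) tr(b a) - tr(1) = z^2 - 2
tr(a b a) = tr(a) tr(b a) - tr(b) = x*z - y
tr(b a b a b) = tr(b) tr(a b a b) - tr(a b a) = y*z^2 - x*z - y
tr(b a b^3 a) = tr(b) tr(b a b a b) - tr(b a b a) = y^2*z^2 - x*y*z - y^2 - z^2 + 2
tr(a b^2) = tr(b) tr(a b) - tr(a) = y*z - x
tr(a b^3) = tr(b) tr(a b^2) - tr(a b) = y^2*z - x*y - z
tr(b a b^3) = tr(b) tr(a b^3) - tr(a b^2) = y^3*z - x*y^2 - 2*y*z + x
tr(b a^2 b a b^2) = tr(a) tr(b a b^3 a) - tr(b a b^3) = x*y^2*z^2 - x^2*y*z - y^3*z - x*z^2 + 2*y*z + x
tr(a^2 b a b) = tr(a) tr(b a b a) - tr(b a b) = x*z^2 - y*z - x
tr(a^2 b a) = tr(a) tr(b a^2) - tr(b a) = x^2*z - x*y - z
tr(b a^2 b a b) = tr(b) tr(a^2 b a b) - tr(a^2 b a) = x*y*z^2 - x^2*z - y^2*z + z
tr(b a b^4 a^2) = tr(b) tr(b a^2 b a b^2) - tr(b a^2 b a b) = x*y^3*z^2 - x^2*y^2*z - y^4*z - 2*x*y*z^2 + x^2*z + 3*y^2*z + x*y - z
tr(b a b^4 a) = tr(b) tr(b^2 a b a b) - tr(b^2 a b a) = y^3*z^2 - x*y^2*z - y^3 - 2*y*z^2 + x*z + 3*y
tr(b^2 a^3 b a b^2) = tr(a) tr(b a b^4 a^2) - tr(b a b^4 a) = x^2*y^3*z^2 - x^3*y^2*z - x*y^4*z - 2*x^2*y*z^2 - y^3*z^2 + x^3*z + 4*x*y^2*z + x^2*y + y^3 + 2*y*z^2 - 2*x*z - 3*y
tr(a^3 b a b) = tr(a) tr(a b a b a) - tr(a b a b) = x^2*z^2 - x*y*z - x^2 - z^2 + 2
tr(a^3 b a) = tr(a) tr(a^2 b a) - tr(a^2 b) = x^3*z - x^2*y - 2*x*z + y
tr(b a^3 b a b) = tr(b) tr(a^3 b a b) - tr(a^3 b a) = x^2*y*z^2 - x^3*z - x*y^2*z - y*z^2 + 2*x*z + y
tr(b^2 a^3 b a b) = tr(b) tr(b a^3 b a b) - tr(b a^3 b a) = x^2*y^2*z^2 - x^3*y*z - x*y^3*z - x^2*z^2 - y^2*z^2 + 3*x*y*z + x^2 + y^2 + z^2 - 2
tr(b a^3 b a b^4) = tr(b) tr(b^2 a^3 b a b^2) - tr(b^2 a^3 b a b) = x^2*y^4*z^2 - x^3*y^3*z - x*y^5*z - 3*x^2*y^2*z^2 - y^4*z^2 + 2*x^3*y*z + 5*x*y^3*z + x^2*y^2 + x^2*z^2 + y^4 + 3*y^2*z^2 - 5*x*y*z - x^2 - 4*y^2 - z^2 + 2
tr(a b a b a b) = tr(b a) tr(b a b a) - tr(b^-1 a^-1) = z^3 - 3*z
tr(a b a b a b^2) = tr(b) tr(a b a b a b) - tr(a b a b a) = y*z^3 - x*z^2 - 2*y*z + x
tr(b a b^3 a b a) = tr(b) tr(a b a b a b^2) - tr(a b a b a b) = y^2*z^3 - x*y*z^2 - 2*y^2*z - z^3 + x*y + 3*z
tr(a^2) = tr(a) tr(a) - tr(1) = x^2 - 2
tr(a b^2 a) = tr(b) tr(a^2 b) - tr(a^2) = x*y*z - x^2 - y^2 + 2
tr(b a b^2 a b) = tr(b) tr(a b^2 a b) - tr(a b^2 a) = y^2*z^2 - 2*x*y*z + x^2 - 2
tr(b a b^3 a b) = tr(b) tr(b a b^2 a b) - tr(b a b^2 a) = y^3*z^2 - 2*x*y^2*z + x^2*y - y*z^2 + x*z - y
tr(b a b a^2 b a b^2) = tr(a) tr(b a b^3 a b a) - tr(b a b^3 a b) = x*y^2*z^3 - x^2*y*z^2 - y^3*z^2 - x*z^3 + y*z^2 + 2*x*z + y
tr(b a b a^2 b a b) = tr(a) tr(b a b^2 a b a) - tr(b a b^2 a b) = x*y*z^3 - x^2*z^2 - y^2*z^2 + 2
tr(b a b^4 a b a^2) = tr(b) tr(b a b a^2 b a b^2) - tr(b a b a^2 b a b) = x*y^3*z^3 - x^2*y^2*z^2 - y^4*z^2 - 2*x*y*z^3 + x^2*z^2 + 2*y^2*z^2 + 2*x*y*z + y^2 - 2
tr(b a b^4 a b a) = tr(b) tr(b a b a b a b^2) - tr(b a b a b a b) = y^3*z^3 - x*y^2*z^2 - 2*y^3*z - 2*y*z^3 + x*y^2 + x*z^2 + 5*y*z - x
tr(b a^3 b a b^4 a) = tr(a) tr(b a b^4 a b a^2) - tr(b a b^4 a b a) = x^2*y^3*z^3 - x^3*y^2*z^2 - x*y^4*z^2 - 2*x^2*y*z^3 - y^3*z^3 + x^3*z^2 + 3*x*y^2*z^2 + 2*x^2*y*z + 2*y^3*z + 2*y*z^3 - x*z^2 - 5*y*z - x
tr(a b a b^4 a^-1 b a^2) = tr(b a^3 b a b^4) tr(a) - tr(b a^3 b a b^4 a) = x^3*y^4*z^2 - x^4*y^3*z - x^2*y^5*z - x^2*y^3*z^3 - 2*x^3*y^2*z^2 + 2*x^4*y*z + 5*x^2*y^3*z + 2*x^2*y*z^3 + y^3*z^3 + x^3*y^2 + x*y^4 - 7*x^2*y*z - 2*y^3*z - 2*y*z^3 - x^3 - 4*x*y^2 + 5*y*z + 3*x
tr(a^2 b a b a b) = tr(a) tr(b a b a b a) - tr(b a b a b) = x*z^3 - y*z^2 - 2*x*z + y
tr(b a^2 b a b a b) = tr(b) tr(a^2 b a b a b) - tr(a^2 b a b a) = x*y*z^3 - x^2*z^2 - y^2*z^2 - x*y*z + x^2 + y^2 + z^2 - 2
tr(b a^2 b a b a b^2) = tr(b) tr(b a^2 b a b a b) - tr(b a^2 b a b a) = x*y^2*z^3 - x^2*y*z^2 - y^3*z^2 - x*y^2*z - x*z^3 + x^2*y + y^3 + 2*y*z^2 + 2*x*z - 3*y
tr(b a^2 b a b a b^3) = tr(b) tr(b a^2 b a b a b^2) - tr(b a^2 b a b a b) = x*y^3*z^3 - x^2*y^2*z^2 - y^4*z^2 - x*y^3*z - 2*x*y*z^3 + x^2*y^2 + x^2*z^2 + y^4 + 3*y^2*z^2 + 3*x*y*z - x^2 - 4*y^2 - z^2 + 2
tr(b a^2 b a b a b^4) = tr(b) tr(b a^2 b a b a b^3) - tr(b a^2 b a b a b^2) = x*y^4*z^3 - x^2*y^3*z^2 - y^5*z^2 - x*y^4*z - 3*x*y^2*z^3 + x^2*y^3 + 2*x^2*y*z^2 + y^5 + 4*y^3*z^2 + 4*x*y^2*z + x*z^3 - 2*x^2*y - 5*y^3 - 3*y*z^2 - 2*x*z + 5*y
tr(a b a b a b a b) = tr(a b a b a b) tr(a b) - tr(b a b a) = z^4 - 4*z^2 + 2
tr(b a b a b^2 a b a) = tr(b) tr(a b a b a b a b) - tr(a b a b a b a) = y*z^4 - x*z^3 - 3*y*z^2 + 2*x*z + y
tr(b a b a b^2 a b) = tr(b) tr(a b a b^2 a b) - tr(a b a b^2 a) = y^2*z^3 - 2*x*y*z^2 + x^2*z - y^2*z + x*y - z
tr(a b a^2 b a b a b^2) = tr(a) tr(b a b a b^2 a b a) - tr(b a b a b^2 a b) = x*y*z^4 - x^2*z^3 - y^2*z^3 - x*y*z^2 + x^2*z + y^2*z + z
tr(a b a^2 b a b a b) = tr(a) tr(b a b a b a b a) - tr(b a b a b a b) = x*z^4 - y*z^3 - 3*x*z^2 + 2*y*z + x
tr(b a b a^2 b a b a b^2) = tr(b) tr(a b a^2 b a b a b^2) - tr(a b a^2 b a b a b) = x*y^2*z^4 - x^2*y*z^3 - y^3*z^3 - x*y^2*z^2 - x*z^4 + x^2*y*z + y^3*z + y*z^3 + 3*x*z^2 - y*z - x
tr(b a^2 b a b a b^4 a) = tr(b) tr(b a b a^2 b a b a b^2) - tr(b a b a^2 b a b a b) = x*y^3*z^4 - x^2*y^2*z^3 - y^4*z^3 - x*y^3*z^2 - 2*x*y*z^4 + x^2*y^2*z + x^2*z^3 + y^4*z + 2*y^2*z^3 + 4*x*y*z^2 - x^2*z - 2*y^2*z - x*y - z
tr(a b a b^4 a^-1 b a^2 b) = tr(b a^2 b a b a b^4) tr(a) - tr(b a^2 b a b a b^4 a) = x^2*y^4*z^3 - x^3*y^3*z^2 - x*y^5*z^2 - x*y^3*z^4 - x^2*y^4*z - 2*x^2*y^2*z^3 + y^4*z^3 + x^3*y^3 + 2*x^3*y*z^2 + x*y^5 + 5*x*y^3*z^2 + 2*x*y*z^4 + 3*x^2*y^2*z - y^4*z - 2*y^2*z^3 - 2*x^3*y - 5*x*y^3 - 7*x*y*z^2 - x^2*z + 2*y^2*z + 6*x*y + z
tr(b a^-1 b a^2 b^-1 a b a b^3) = tr(a b a b^4 a^-1 b a^2) tr(b) - tr(a b a b^4 a^-1 b a^2 b) = x^3*y^5*z^2 - x^4*y^4*z - x^2*y^6*z - 2*x^2*y^4*z^3 - x^3*y^3*z^2 + x*y^5*z^2 + x*y^3*z^4 + 2*x^4*y^2*z + 6*x^2*y^4*z + 4*x^2*y^2*z^3 - 2*x^3*y*z^2 - 5*x*y^3*z^2 - 2*x*y*z^4 - 10*x^2*y^2*z - y^4*z + x^3*y + x*y^3 + 7*x*y*z^2 + x^2*z + 3*y^2*z - 3*x*y - z

x^3*y^5*z^2 - x^4*y^4*z - x^2*y^6*z - 2*x^2*y^4*z^3 - x^3*y^3*z^2 + x*y^5*z^2 + x*y^3*z^4 + 2*x^4*y^2*z + 6*x^2*y^4*z + 4*x^2*y^2*z^3 - 2*x^3*y*z^2 - 5*x*y^3*z^2 - 2*x*y*z^4 - 10*x^2*y^2*z - y^4*z + x^3*y + x*y^3 + 7*x*y*z^2 + x^2*z + 3*y^2*z - 3*x*y - z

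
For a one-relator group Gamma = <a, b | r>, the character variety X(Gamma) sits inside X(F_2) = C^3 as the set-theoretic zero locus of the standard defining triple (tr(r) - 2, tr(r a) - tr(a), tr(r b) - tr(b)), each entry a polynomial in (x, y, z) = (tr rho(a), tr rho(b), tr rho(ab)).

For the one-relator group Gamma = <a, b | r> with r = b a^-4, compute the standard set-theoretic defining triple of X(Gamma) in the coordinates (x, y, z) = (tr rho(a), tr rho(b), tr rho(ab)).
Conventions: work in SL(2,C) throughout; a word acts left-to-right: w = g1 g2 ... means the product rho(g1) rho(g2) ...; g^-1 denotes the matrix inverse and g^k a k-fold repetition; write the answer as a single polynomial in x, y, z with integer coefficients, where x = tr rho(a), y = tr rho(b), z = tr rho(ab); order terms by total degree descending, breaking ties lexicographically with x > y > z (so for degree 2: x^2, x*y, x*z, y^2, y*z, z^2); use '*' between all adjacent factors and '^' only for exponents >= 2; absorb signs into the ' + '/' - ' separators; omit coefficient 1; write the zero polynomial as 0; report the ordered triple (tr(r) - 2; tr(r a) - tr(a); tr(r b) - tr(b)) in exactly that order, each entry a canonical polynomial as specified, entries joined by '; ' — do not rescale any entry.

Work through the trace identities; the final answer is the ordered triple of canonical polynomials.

and trace(b a^-1) = trace(b) trace(a) - trace(b a) = x*y - z
next, trace(b a^-2) = trace(b a^-1) trace(a) - trace(b) = x^2*y - x*z - y
trace(a^-2 b a^-1) = trace(b a^-2) trace(a) - trace(b a^-1) = x^3*y - x^2*z - 2*x*y + z
and trace(b a^-4) = trace(a^-2 b a^-1) trace(a) - trace(a^-2 b) = x^4*y - x^3*z - 3*x^2*y + 2*x*z + y
trace(b^2) = trace(b) trace(b) - trace(1) = y^2 - 2
trace(b^2 a) = trace(b) trace(a b) - trace(a) = y*z - x
next, trace(a^-1 b^2) = trace(b^2) trace(a) - trace(b^2 a) = x*y^2 - y*z - x
trace(a^-1 b^2 a^-1) = trace(a^-1 b^2) trace(a) - trace(a^-1 b^2 a) = x^2*y^2 - x*y*z - x^2 - y^2 + 2
trace(a^-3 b^2) = trace(a^-1 b^2 a^-1) trace(a) - trace(a^-1 b^2) = x^3*y^2 - x^2*y*z - x^3 - 2*x*y^2 + y*z + 3*x
next, trace(b a^-4 b) = trace(a^-3 b^2) trace(a) - trace(a^-3 b^2 a) = x^4*y^2 - x^3*y*z - x^4 - 3*x^2*y^2 + 2*x*y*z + 4*x^2 + y^2 - 2
assemble the triple (trace(r) - 2; trace(r a) - x; trace(r b) - y)

x^4*y - x^3*z - 3*x^2*y + 2*x*z + y - 2; x^3*y - x^2*z - 2*x*y - x + z; x^4*y^2 - x^3*y*z - x^4 - 3*x^2*y^2 + 2*x*y*z + 4*x^2 + y^2 - y - 2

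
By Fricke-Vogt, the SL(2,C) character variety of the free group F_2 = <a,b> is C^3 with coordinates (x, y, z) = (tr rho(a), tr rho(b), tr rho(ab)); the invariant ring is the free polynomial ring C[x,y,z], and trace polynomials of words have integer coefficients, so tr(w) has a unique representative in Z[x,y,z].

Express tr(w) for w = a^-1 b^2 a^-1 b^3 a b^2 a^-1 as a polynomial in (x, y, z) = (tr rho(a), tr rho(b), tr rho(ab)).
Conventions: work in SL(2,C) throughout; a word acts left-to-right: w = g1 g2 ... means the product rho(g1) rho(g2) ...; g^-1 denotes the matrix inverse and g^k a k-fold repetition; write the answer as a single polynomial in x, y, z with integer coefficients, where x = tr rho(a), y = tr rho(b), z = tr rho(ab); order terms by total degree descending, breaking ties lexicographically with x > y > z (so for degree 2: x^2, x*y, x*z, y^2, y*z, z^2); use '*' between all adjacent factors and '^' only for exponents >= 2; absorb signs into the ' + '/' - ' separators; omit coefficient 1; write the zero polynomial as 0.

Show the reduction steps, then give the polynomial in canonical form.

x^3*y^6*z - x^4*y^5 - 2*x^2*y^5*z^2 - x^3*y^4*z - x*y^6*z + x*y^4*z^3 + 2*x^4*y^3 + x^2*y^5 + 3*x^2*y^3*z^2 + y^5*z^2 + 3*x*y^4*z - x*y^2*z^3 - x^4*y - 2*x^2*y^3 - x^2*y*z^2 - 3*y^3*z^2 - 4*x*y^2*z + 2*x^2*y + 2*y*z^2 + x*z - y

tr(b a b) = tr(b) tr(a b) - tr(a) = y*z - x
apply: tr(b^2 a b) = tr(b) tr(b a b) - tr(b a) = y^2*z - x*y - z
tr(b a b^3) = tr(b) tr(b^2 a b) - tr(b^2 a) = y^3*z - x*y^2 - 2*y*z + x
apply: tr(b^2 a b^3) = tr(b) tr(b a b^3) - tr(b a b^2) = y^4*z - x*y^3 - 3*y^2*z + 2*x*y + z
tr(b^3 a b^3) = tr(b) tr(b^2 a b^3) - tr(b^2 a b^2) = y^5*z - x*y^4 - 4*y^3*z + 3*x*y^2 + 3*y*z - x
use: tr(b^5 a b^2) = tr(b) tr(b^3 a b^3) - tr(b^3 a b^2) = y^6*z - x*y^5 - 5*y^4*z + 4*x*y^3 + 6*y^2*z - 3*x*y - z
tr(a b a b) = tr(b a) tr(b a) - tr(1) = z^2 - 2
use: tr(a b a) = tr(a) tr(b a) - tr(b) = x*z - y
use: tr(b a b a b) = tr(b) tr(a b a b) - tr(a b a) = y*z^2 - x*z - y
apply: tr(b a b a b^2) = tr(b) tr(b a b a b) - tr(b a b a) = y^2*z^2 - x*y*z - y^2 - z^2 + 2
tr(a b^4 a b) = tr(b) tr(b a b a b^2) - tr(b a b a b) = y^3*z^2 - x*y^2*z - y^3 - 2*y*z^2 + x*z + 3*y
apply: tr(b^2) = tr(b) tr(b) - tr(1) = y^2 - 2
tr(b^3) = tr(b) tr(b^2) - tr(b) = y^3 - 3*y
use: tr(a^2 b^3) = tr(a) tr(b^3 a) - tr(b^3) = x*y^2*z - x^2*y - y^3 - x*z + 3*y
tr(a^2 b^2) = tr(a) tr(b^2 a) - tr(b^2) = x*y*z - x^2 - y^2 + 2
use: tr(a b^4 a) = tr(b) tr(a^2 b^3) - tr(a^2 b^2) = x*y^3*z - x^2*y^2 - y^4 - 2*x*y*z + x^2 + 4*y^2 - 2
tr(b^2 a b^2 a b^2) = tr(b) tr(a b^4 a b) - tr(a b^4 a) = y^4*z^2 - 2*x*y^3*z + x^2*y^2 - 2*y^2*z^2 + 3*x*y*z - x^2 - y^2 + 2
tr(a b^2 a b^2) = tr(b) tr(a b^2 a b) - tr(a b^2 a) = y^2*z^2 - 2*x*y*z + x^2 - 2
apply: tr(b^2 a b^2 a b) = tr(b) tr(a b^2 a b^2) - tr(a b^2 a b) = y^3*z^2 - 2*x*y^2*z + x^2*y - y*z^2 + x*z - y
tr(b^5 a b^2 a) = tr(b) tr(b^2 a b^2 a b^2) - tr(b^2 a b^2 a b) = y^5*z^2 - 2*x*y^4*z + x^2*y^3 - 3*y^3*z^2 + 5*x*y^2*z - 2*x^2*y - y^3 + y*z^2 - x*z + 3*y
tr(b^5 a b^2 a^-1) = tr(b^5 a b^2) tr(a) - tr(b^5 a b^2 a) = x*y^6*z - x^2*y^5 - y^5*z^2 - 3*x*y^4*z + 3*x^2*y^3 + 3*y^3*z^2 + x*y^2*z - x^2*y + y^3 - y*z^2 - 3*y
apply: tr(b^3 a b^2 a^-2 b^2) = tr(b^5 a b^2 a^-1) tr(a) - tr(b^5 a b^2) = x^2*y^6*z - x^3*y^5 - x*y^5*z^2 - 3*x^2*y^4*z - y^6*z + 3*x^3*y^3 + x*y^5 + 3*x*y^3*z^2 + x^2*y^2*z + 5*y^4*z - x^3*y - 3*x*y^3 - x*y*z^2 - 6*y^2*z + z
tr(b^2 a b^3 a b) = tr(b) tr(a b^3 a b^2) - tr(a b^3 a b) = y^4*z^2 - 2*x*y^3*z + x^2*y^2 - 2*y^2*z^2 + 2*x*y*z + z^2 - 2
use: tr(b^2 a b^3 a b^2) = tr(b) tr(b^2 a b^3 a b) - tr(b^2 a b^3 a) = y^5*z^2 - 2*x*y^4*z + x^2*y^3 - 3*y^3*z^2 + 4*x*y^2*z - x^2*y + 2*y*z^2 - x*z - y
use: tr(a b a b a b) = tr(a b) tr(a b a b) - tr(a^-1 b^-1) = z^3 - 3*z
tr(a b a b a) = tr(a) tr(b a b a) - tr(b a b) = x*z^2 - y*z - x
tr(a b^2 a b a b) = tr(b) tr(a b a b a b) - tr(a b a b a) = y*z^3 - x*z^2 - 2*y*z + x
apply: tr(a b a^2) = tr(a) tr(a b a) - tr(a b) = x^2*z - x*y - z
tr(a b^2 a b a) = tr(b) tr(a b a^2 b) - tr(a b a^2) = x*y*z^2 - x^2*z - y^2*z + z
tr(a b a b^2 a b^2) = tr(b) tr(a b^2 a b a b) - tr(a b^2 a b a) = y^2*z^3 - 2*x*y*z^2 + x^2*z - y^2*z + x*y - z
apply: tr(a b^2 a b^3 a b) = tr(b) tr(a b a b^2 a b^2) - tr(a b a b^2 a b) = y^3*z^3 - 2*x*y^2*z^2 + x^2*y*z - y^3*z - y*z^3 + x*y^2 + x*z^2 + y*z - x
apply: tr(a b^2 a b^3 a) = tr(a) tr(b^2 a b^3 a) - tr(b^2 a b^3) = x*y^3*z^2 - 2*x^2*y^2*z - y^4*z + x^3*y + x*y^3 - x*y*z^2 + x^2*z + 3*y^2*z - 3*x*y - z
tr(b^2 a b^3 a b^2 a) = tr(b) tr(a b^2 a b^3 a b) - tr(a b^2 a b^3 a) = y^4*z^3 - 3*x*y^3*z^2 + 3*x^2*y^2*z - y^2*z^3 - x^3*y + 2*x*y*z^2 - x^2*z - 2*y^2*z + 2*x*y + z
tr(b^2 a b^3 a b^2 a^-1) = tr(b^2 a b^3 a b^2) tr(a) - tr(b^2 a b^3 a b^2 a) = x*y^5*z^2 - 2*x^2*y^4*z - y^4*z^3 + x^3*y^3 + x^2*y^2*z + y^2*z^3 + 2*y^2*z - 3*x*y - z
tr(b^3 a b^2 a^-2 b^2 a) = tr(b^2 a b^3 a b^2 a^-1) tr(a) - tr(b^2 a b^3 a b^2) = x^2*y^5*z^2 - 2*x^3*y^4*z - x*y^4*z^3 + x^4*y^3 - y^5*z^2 + x^3*y^2*z + 2*x*y^4*z + x*y^2*z^3 - x^2*y^3 + 3*y^3*z^2 - 2*x*y^2*z - 2*x^2*y - 2*y*z^2 + y
tr(a^-1 b^2 a^-1 b^3 a b^2 a^-1) = tr(b^3 a b^2 a^-2 b^2) tr(a) - tr(b^3 a b^2 a^-2 b^2 a) = x^3*y^6*z - x^4*y^5 - 2*x^2*y^5*z^2 - x^3*y^4*z - x*y^6*z + x*y^4*z^3 + 2*x^4*y^3 + x^2*y^5 + 3*x^2*y^3*z^2 + y^5*z^2 + 3*x*y^4*z - x*y^2*z^3 - x^4*y - 2*x^2*y^3 - x^2*y*z^2 - 3*y^3*z^2 - 4*x*y^2*z + 2*x^2*y + 2*y*z^2 + x*z - y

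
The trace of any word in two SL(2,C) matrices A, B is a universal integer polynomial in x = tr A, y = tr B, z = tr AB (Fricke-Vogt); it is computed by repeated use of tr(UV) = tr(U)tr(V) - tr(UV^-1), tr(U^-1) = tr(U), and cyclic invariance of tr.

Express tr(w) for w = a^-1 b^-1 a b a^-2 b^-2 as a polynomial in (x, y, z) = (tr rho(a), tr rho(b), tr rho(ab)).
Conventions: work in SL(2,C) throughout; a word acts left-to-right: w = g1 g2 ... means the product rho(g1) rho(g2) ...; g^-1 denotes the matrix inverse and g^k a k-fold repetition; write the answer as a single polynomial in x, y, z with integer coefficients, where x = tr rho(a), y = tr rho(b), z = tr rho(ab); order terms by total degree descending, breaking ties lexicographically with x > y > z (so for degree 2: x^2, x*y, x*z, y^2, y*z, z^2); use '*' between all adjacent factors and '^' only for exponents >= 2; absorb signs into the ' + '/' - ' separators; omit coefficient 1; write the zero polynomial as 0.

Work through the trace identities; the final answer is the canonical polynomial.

-x^2*y^2*z^2 + 2*x^3*y*z + x*y^3*z + x*y*z^3 - x^4 - x^2*y^2 - x^2*z^2 - 4*x*y*z + 4*x^2 + z^2 - 2

trace(a b a) = trace(a)*trace(b a) - trace(b) = x*z - y
and trace(a b a b) = trace(a b)*trace(a b) - trace(1) = z^2 - 2
trace(b^-1 a b a) = trace(a b a)*trace(b) - trace(a b a b) = x*y*z - y^2 - z^2 + 2
trace(a b a^-1 b^-1) = trace(b^-1 a b)*trace(a) - trace(b^-1 a b a) = -x*y*z + x^2 + y^2 + z^2 - 2
trace(b^-2 a b a^-1) = trace(a b a^-1 b^-1)*trace(b) - trace(a b a^-1) = -x*y^2*z + x^2*y + y^3 + y*z^2 - 3*y
next, trace(b^-1 a) = trace(a)*trace(b) - trace(a b) = x*y - z
trace(b^-1 a b a^-2 b^-1) = trace(b^-2 a b a^-1)*trace(a) - trace(b^-2 a b) = -x^2*y^2*z + x^3*y + x*y^3 + x*y*z^2 - 4*x*y + z
trace(a^2) = trace(a)*trace(a) - trace(1) = x^2 - 2
next, trace(a^2 b a) = trace(a)*trace(a b a) - trace(a b) = x^2*z - x*y - z
trace(b a b) = trace(b)*trace(a b) - trace(a) = y*z - x
trace(a^2 b a b) = trace(a)*trace(b a b a) - trace(b a b) = x*z^2 - y*z - x
next, trace(b^-1 a^2 b a) = trace(a^2 b a)*trace(b) - trace(a^2 b a b) = x^2*y*z - x*y^2 - x*z^2 + x
next, trace(a b a^-1 b^-1 a) = trace(b^-1 a^2 b)*trace(a) - trace(b^-1 a^2 b a) = -x^2*y*z + x^3 + x*y^2 + x*z^2 - 3*x
trace(a b a b a b) = trace(a b a b)*trace(a b) - trace(b a) = z^3 - 3*z
next, trace(b^-1 a b a b a) = trace(a b a b a)*trace(b) - trace(a b a b a b) = x*y*z^2 - y^2*z - z^3 - x*y + 3*z
next, trace(a b a^-1 b^-1 a b) = trace(b^-1 a b a b)*trace(a) - trace(b^-1 a b a b a) = -x*y*z^2 + x^2*z + y^2*z + z^3 - 3*z
next, trace(a^-1 b^-1 a b^-1 a b) = trace(a b a^-1 b^-1 a)*trace(b) - trace(a b a^-1 b^-1 a b) = -x^2*y^2*z + x^3*y + x*y^3 + 2*x*y*z^2 - x^2*z - y^2*z - z^3 - 3*x*y + 3*z
trace(a b^-1 a) = trace(a^2)*trace(b) - trace(a^2 b) = x^2*y - x*z - y
trace(b^-1 a b a^-2 b^-1 a) = trace(a^-1 b^-1 a b^-1 a b)*trace(a) - trace(a^-1 b^-1 a b^-1 a b a) = -x^3*y^2*z + x^4*y + x^2*y^3 + 2*x^2*y*z^2 - x^3*z - x*y^2*z - x*z^3 - 4*x^2*y + 4*x*z + y
trace(b^-1 a^-1 b^-1 a b a^-2) = trace(b^-1 a b a^-2 b^-1)*trace(a) - trace(b^-1 a b a^-2 b^-1 a) = -x^2*y*z^2 + x^3*z + x*y^2*z + x*z^3 - 3*x*z - y
next, trace(a^-1 b^-1 a b a^-1) = trace(a^-1 b^-1 a b)*trace(a) - trace(a^-1 b^-1 a b a) = -x^2*y*z + x^3 + x*y^2 + x*z^2 - 3*x
trace(a^-1 b^-1 a b a^-2) = trace(a^-1 b^-1 a b a^-1)*trace(a) - trace(a^-1 b^-1 a b) = -x^3*y*z + x^4 + x^2*y^2 + x^2*z^2 + x*y*z - 4*x^2 - y^2 - z^2 + 2
trace(a^-1 b^-1 a b a^-2 b^-2) = trace(b^-1 a^-1 b^-1 a b a^-2)*trace(b) - trace(b^-1 a^-1 b^-1 a b a^-2 b) = -x^2*y^2*z^2 + 2*x^3*y*z + x*y^3*z + x*y*z^3 - x^4 - x^2*y^2 - x^2*z^2 - 4*x*y*z + 4*x^2 + z^2 - 2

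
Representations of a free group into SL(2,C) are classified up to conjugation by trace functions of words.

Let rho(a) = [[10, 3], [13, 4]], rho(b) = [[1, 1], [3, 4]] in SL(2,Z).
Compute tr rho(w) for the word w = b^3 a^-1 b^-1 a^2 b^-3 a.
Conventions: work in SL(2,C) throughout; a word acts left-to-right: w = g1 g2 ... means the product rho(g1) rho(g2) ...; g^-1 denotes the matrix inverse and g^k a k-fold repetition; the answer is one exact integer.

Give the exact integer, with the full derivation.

rho(b) = [[1, 1], [3, 4]]
... * rho(b) = [[1, 1], [3, 4]]  ->  [[4, 5], [15, 19]]
... * rho(b) = [[1, 1], [3, 4]]  ->  [[19, 24], [72, 91]]
... * rho(a^-1) = [[4, -3], [-13, 10]]  ->  [[-236, 183], [-895, 694]]
... * rho(b^-1) = [[4, -1], [-3, 1]]  ->  [[-1493, 419], [-5662, 1589]]
... * rho(a) = [[10, 3], [13, 4]]  ->  [[-9483, -2803], [-35963, -10630]]
... * rho(a) = [[10, 3], [13, 4]]  ->  [[-131269, -39661], [-497820, -150409]]
... * rho(b^-1) = [[4, -1], [-3, 1]]  ->  [[-406093, 91608], [-1540053, 347411]]
... * rho(b^-1) = [[4, -1], [-3, 1]]  ->  [[-1899196, 497701], [-7202445, 1887464]]
... * rho(b^-1) = [[4, -1], [-3, 1]]  ->  [[-9089887, 2396897], [-34472172, 9089909]]
... * rho(a) = [[10, 3], [13, 4]]  ->  [[-59739209, -17682073], [-226552903, -67056880]]
tr = -59739209 + -67056880 = -126796089

-126796089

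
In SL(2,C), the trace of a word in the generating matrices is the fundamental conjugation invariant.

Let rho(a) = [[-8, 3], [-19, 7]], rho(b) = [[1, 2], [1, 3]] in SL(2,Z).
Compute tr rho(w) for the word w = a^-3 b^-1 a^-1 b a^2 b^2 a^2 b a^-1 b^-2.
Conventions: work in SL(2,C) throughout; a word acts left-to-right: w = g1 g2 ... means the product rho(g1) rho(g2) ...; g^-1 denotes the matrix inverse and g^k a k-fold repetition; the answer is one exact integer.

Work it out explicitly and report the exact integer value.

rho(a^-1) = [[7, -3], [19, -8]]
... * rho(a^-1) = [[7, -3], [19, -8]]  ->  [[-8, 3], [-19, 7]]
... * rho(a^-1) = [[7, -3], [19, -8]]  ->  [[1, 0], [0, 1]]
... * rho(b^-1) = [[3, -2], [-1, 1]]  ->  [[3, -2], [-1, 1]]
... * rho(a^-1) = [[7, -3], [19, -8]]  ->  [[-17, 7], [12, -5]]
... * rho(b) = [[1, 2], [1, 3]]  ->  [[-10, -13], [7, 9]]
... * rho(a) = [[-8, 3], [-19, 7]]  ->  [[327, -121], [-227, 84]]
... * rho(a) = [[-8, 3], [-19, 7]]  ->  [[-317, 134], [220, -93]]
... * rho(b) = [[1, 2], [1, 3]]  ->  [[-183, -232], [127, 161]]
... * rho(b) = [[1, 2], [1, 3]]  ->  [[-415, -1062], [288, 737]]
... * rho(a) = [[-8, 3], [-19, 7]]  ->  [[23498, -8679], [-16307, 6023]]
... * rho(a) = [[-8, 3], [-19, 7]]  ->  [[-23083, 9741], [16019, -6760]]
... * rho(b) = [[1, 2], [1, 3]]  ->  [[-13342, -16943], [9259, 11758]]
... * rho(a^-1) = [[7, -3], [19, -8]]  ->  [[-415311, 175570], [288215, -121841]]
... * rho(b^-1) = [[3, -2], [-1, 1]]  ->  [[-1421503, 1006192], [986486, -698271]]
... * rho(b^-1) = [[3, -2], [-1, 1]]  ->  [[-5270701, 3849198], [3657729, -2671243]]
tr = -5270701 + -2671243 = -7941944

-7941944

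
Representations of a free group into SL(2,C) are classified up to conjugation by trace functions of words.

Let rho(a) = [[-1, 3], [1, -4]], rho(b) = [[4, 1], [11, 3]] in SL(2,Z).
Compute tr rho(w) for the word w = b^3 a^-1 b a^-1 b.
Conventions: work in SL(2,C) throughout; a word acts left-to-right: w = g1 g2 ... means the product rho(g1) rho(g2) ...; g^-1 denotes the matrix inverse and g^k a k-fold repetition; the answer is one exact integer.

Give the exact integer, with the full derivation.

rho(b) = [[4, 1], [11, 3]]
... * rho(b) = [[4, 1], [11, 3]]  ->  [[27, 7], [77, 20]]
... * rho(b) = [[4, 1], [11, 3]]  ->  [[185, 48], [528, 137]]
... * rho(a^-1) = [[-4, -3], [-1, -1]]  ->  [[-788, -603], [-2249, -1721]]
... * rho(b) = [[4, 1], [11, 3]]  ->  [[-9785, -2597], [-27927, -7412]]
... * rho(a^-1) = [[-4, -3], [-1, -1]]  ->  [[41737, 31952], [119120, 91193]]
... * rho(b) = [[4, 1], [11, 3]]  ->  [[518420, 137593], [1479603, 392699]]
tr = 518420 + 392699 = 911119

911119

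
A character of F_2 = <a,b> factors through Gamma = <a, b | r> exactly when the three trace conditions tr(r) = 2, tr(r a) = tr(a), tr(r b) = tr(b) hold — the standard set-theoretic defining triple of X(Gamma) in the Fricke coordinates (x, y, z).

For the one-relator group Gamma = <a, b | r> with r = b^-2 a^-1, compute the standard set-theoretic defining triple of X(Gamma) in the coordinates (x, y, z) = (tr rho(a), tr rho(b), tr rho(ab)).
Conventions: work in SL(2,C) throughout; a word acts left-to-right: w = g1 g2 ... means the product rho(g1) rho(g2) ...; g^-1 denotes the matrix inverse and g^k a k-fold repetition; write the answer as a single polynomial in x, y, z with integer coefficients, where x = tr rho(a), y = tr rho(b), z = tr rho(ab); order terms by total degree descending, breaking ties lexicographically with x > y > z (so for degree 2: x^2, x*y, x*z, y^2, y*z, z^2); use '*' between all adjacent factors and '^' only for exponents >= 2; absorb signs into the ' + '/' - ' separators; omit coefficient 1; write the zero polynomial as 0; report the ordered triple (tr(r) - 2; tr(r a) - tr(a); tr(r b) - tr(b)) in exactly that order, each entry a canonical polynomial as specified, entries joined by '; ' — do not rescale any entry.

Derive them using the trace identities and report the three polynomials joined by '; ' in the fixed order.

tr(a^-1) = tr(a) = x
tr(a^-1 b) = tr(b) tr(a) - tr(b a) = x*y - z
tr(a^-1 b^-1) = tr(a^-1) tr(b) - tr(a^-1 b) = z
tr(b^-2 a^-1) = tr(a^-1 b^-1) tr(b) - tr(a^-1) = y*z - x
tr(b^-2) = tr(b^-1) tr(b) - tr(1)   [inverse elimination on b] = y^2 - 2
assemble the triple (tr(r) - 2; tr(r a) - x; tr(r b) - y)

y*z - x - 2; y^2 - x - 2; -y + z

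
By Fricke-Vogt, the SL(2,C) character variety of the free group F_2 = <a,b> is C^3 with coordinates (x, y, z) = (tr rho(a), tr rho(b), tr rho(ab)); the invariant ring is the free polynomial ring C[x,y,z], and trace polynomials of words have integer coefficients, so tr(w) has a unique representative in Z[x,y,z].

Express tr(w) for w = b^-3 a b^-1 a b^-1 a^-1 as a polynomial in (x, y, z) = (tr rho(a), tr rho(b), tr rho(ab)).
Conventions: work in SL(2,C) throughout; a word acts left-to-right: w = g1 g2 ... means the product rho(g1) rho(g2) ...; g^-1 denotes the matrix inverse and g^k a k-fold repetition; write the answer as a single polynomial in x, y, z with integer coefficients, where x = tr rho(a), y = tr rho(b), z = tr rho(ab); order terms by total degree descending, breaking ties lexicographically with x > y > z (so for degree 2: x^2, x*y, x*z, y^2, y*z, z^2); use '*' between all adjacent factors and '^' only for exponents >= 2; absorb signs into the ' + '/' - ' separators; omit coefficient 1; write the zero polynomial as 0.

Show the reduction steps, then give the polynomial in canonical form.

x^2*y^4*z - x^3*y^3 - 2*x*y^3*z^2 + y^2*z^3 + x^3*y + x*y^3 + 2*x*y*z^2 - x^2*z - 2*y^2*z - z^3 - x*y + 3*z

tr(a b^-1) = tr(a) * tr(b) - tr(a b) = x*y - z
tr(b^-2 a) = tr(a b^-1) * tr(b) - tr(a) = x*y^2 - y*z - x
and tr(a b^-3) = tr(b^-2 a) * tr(b) - tr(b^-2 a b) = x*y^3 - y^2*z - 2*x*y + z
and tr(b^-3 a b^-1) = tr(a b^-3) * tr(b) - tr(a b^-2) = x*y^4 - y^3*z - 3*x*y^2 + 2*y*z + x
and tr(b^2 a) = tr(b) * tr(a b) - tr(a) = y*z - x
and tr(b^2) = tr(b) * tr(b) - tr(1) = y^2 - 2
and tr(b a^2 b) = tr(a) * tr(b^2 a) - tr(b^2) = x*y*z - x^2 - y^2 + 2
next, tr(b a b a) = tr(b a) * tr(b a) - tr(1) = z^2 - 2
tr(b a^2 b a) = tr(a) * tr(b a b a) - tr(b a b) = x*z^2 - y*z - x
tr(a^2 b a^-1 b) = tr(b a^2 b) * tr(a) - tr(b a^2 b a) = x^2*y*z - x^3 - x*y^2 - x*z^2 + y*z + 3*x
tr(a^2 b a^-1 b^-1) = tr(a^2 b a^-1) * tr(b) - tr(a^2 b a^-1 b) = -x^2*y*z + x^3 + x*y^2 + x*z^2 - 3*x
tr(b^-2 a^2 b a^-1) = tr(a^2 b a^-1 b^-1) * tr(b) - tr(a^2 b a^-1) = -x^2*y^2*z + x^3*y + x*y^3 + x*y*z^2 - 3*x*y - z
tr(a b a^-1 b^-3 a) = tr(b^-2 a^2 b a^-1) * tr(b) - tr(b^-2 a^2 b a^-1 b) = -x^2*y^3*z + x^3*y^2 + x*y^4 + x*y^2*z^2 + x^2*y*z - x^3 - 4*x*y^2 - x*z^2 - y*z + 3*x
and tr(a b a) = tr(a) * tr(b a) - tr(b) = x*z - y
next, tr(a b a b a b) = tr(a b) * tr(a b a b) - tr(a^-1 b^-1) = z^3 - 3*z
tr(b^-1 a b a b a) = tr(a b a b a) * tr(b) - tr(a b a b a b) = x*y*z^2 - y^2*z - z^3 - x*y + 3*z
tr(a b a b a^-1 b^-1) = tr(b^-1 a b a b) * tr(a) - tr(b^-1 a b a b a) = -x*y*z^2 + x^2*z + y^2*z + z^3 - 3*z
tr(b^-2 a b a b a^-1) = tr(a b a b a^-1 b^-1) * tr(b) - tr(a b a b a^-1) = -x*y^2*z^2 + x^2*y*z + y^3*z + y*z^3 - 4*y*z + x
tr(a b a^-1 b^-3 a b) = tr(b^-2 a b a b a^-1) * tr(b) - tr(b^-2 a b a b a^-1 b) = -x*y^3*z^2 + x^2*y^2*z + y^4*z + y^2*z^3 + x*y*z^2 - x^2*z - 5*y^2*z - z^3 + x*y + 3*z
next, tr(a^-1 b^-3 a b^-1 a b) = tr(a b a^-1 b^-3 a) * tr(b) - tr(a b a^-1 b^-3 a b) = -x^2*y^4*z + x^3*y^3 + x*y^5 + 2*x*y^3*z^2 - y^4*z - y^2*z^3 - x^3*y - 4*x*y^3 - 2*x*y*z^2 + x^2*z + 4*y^2*z + z^3 + 2*x*y - 3*z
tr(b^-3 a b^-1 a b^-1 a^-1) = tr(a^-1 b^-3 a b^-1 a) * tr(b) - tr(a^-1 b^-3 a b^-1 a b) = x^2*y^4*z - x^3*y^3 - 2*x*y^3*z^2 + y^2*z^3 + x^3*y + x*y^3 + 2*x*y*z^2 - x^2*z - 2*y^2*z - z^3 - x*y + 3*z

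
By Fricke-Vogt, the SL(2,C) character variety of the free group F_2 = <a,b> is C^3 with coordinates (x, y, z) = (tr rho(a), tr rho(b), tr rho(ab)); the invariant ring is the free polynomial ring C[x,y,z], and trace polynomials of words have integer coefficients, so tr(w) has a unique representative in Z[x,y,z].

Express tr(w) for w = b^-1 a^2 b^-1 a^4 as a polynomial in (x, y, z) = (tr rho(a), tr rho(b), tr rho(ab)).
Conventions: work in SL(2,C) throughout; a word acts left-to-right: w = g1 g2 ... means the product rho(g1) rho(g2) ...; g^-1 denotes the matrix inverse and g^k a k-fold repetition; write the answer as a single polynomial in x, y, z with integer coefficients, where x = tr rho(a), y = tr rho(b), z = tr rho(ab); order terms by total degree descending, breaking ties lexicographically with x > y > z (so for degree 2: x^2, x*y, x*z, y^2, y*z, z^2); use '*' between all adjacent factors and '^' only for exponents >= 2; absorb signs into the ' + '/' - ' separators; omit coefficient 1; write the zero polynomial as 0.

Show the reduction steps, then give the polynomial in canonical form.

x^6*y^2 - 2*x^5*y*z - 4*x^4*y^2 + x^4*z^2 + 6*x^3*y*z + 4*x^2*y^2 - 2*x^2*z^2 - 3*x*y*z - x^2 - y^2 + 2

trace(a^2) = trace(a) * trace(a) - trace(1) = x^2 - 2
apply: trace(a^3) = trace(a) * trace(a^2) - trace(a) = x^3 - 3*x
apply: trace(a^4) = trace(a) * trace(a^3) - trace(a^2) = x^4 - 4*x^2 + 2
trace(a^5) = trace(a) * trace(a^4) - trace(a^3) = x^5 - 5*x^3 + 5*x
trace(a^6) = trace(a) * trace(a^5) - trace(a^4) = x^6 - 6*x^4 + 9*x^2 - 2
trace(b a^2) = trace(a) * trace(b a) - trace(b) = x*z - y
trace(a^2 b a) = trace(a) * trace(b a^2) - trace(b a) = x^2*z - x*y - z
use: trace(b a^4) = trace(a) * trace(a^2 b a) - trace(a^2 b) = x^3*z - x^2*y - 2*x*z + y
trace(a^3 b a^2) = trace(a) * trace(b a^4) - trace(b a^3) = x^4*z - x^3*y - 3*x^2*z + 2*x*y + z
trace(a^6 b) = trace(a) * trace(a^3 b a^2) - trace(a^3 b a) = x^5*z - x^4*y - 4*x^3*z + 3*x^2*y + 3*x*z - y
use: trace(a^2 b^-1 a^4) = trace(a^6) * trace(b) - trace(a^6 b) = x^6*y - x^5*z - 5*x^4*y + 4*x^3*z + 6*x^2*y - 3*x*z - y
trace(b a b a) = trace(a b) * trace(a b) - trace(1)   [split at repeated a] = z^2 - 2
trace(b a b) = trace(b) * trace(a b) - trace(a) = y*z - x
use: trace(a b a b a) = trace(a) * trace(b a b a) - trace(b a b) = x*z^2 - y*z - x
apply: trace(b a b a^3) = trace(a) * trace(a b a b a) - trace(a b a b) = x^2*z^2 - x*y*z - x^2 - z^2 + 2
trace(b a^4 b a) = trace(a) * trace(b a b a^3) - trace(b a b a^2) = x^3*z^2 - x^2*y*z - x^3 - 2*x*z^2 + y*z + 3*x
apply: trace(b^2 a^2) = trace(b) * trace(a^2 b) - trace(a^2) = x*y*z - x^2 - y^2 + 2
use: trace(a b^2 a^2) = trace(a) * trace(b^2 a^2) - trace(b^2 a) = x^2*y*z - x^3 - x*y^2 - y*z + 3*x
use: trace(b a^4 b) = trace(a) * trace(a b^2 a^2) - trace(a b^2 a) = x^3*y*z - x^4 - x^2*y^2 - 2*x*y*z + 4*x^2 + y^2 - 2
use: trace(a^4 b a^2 b) = trace(a) * trace(b a^4 b a) - trace(b a^4 b) = x^4*z^2 - 2*x^3*y*z + x^2*y^2 - 2*x^2*z^2 + 3*x*y*z - x^2 - y^2 + 2
trace(a^2 b^-1 a^4 b) = trace(a^4 b a^2) * trace(b) - trace(a^4 b a^2 b) = x^5*y*z - x^4*y^2 - x^4*z^2 - 2*x^3*y*z + 2*x^2*y^2 + 2*x^2*z^2 + x^2 - 2
trace(b^-1 a^2 b^-1 a^4) = trace(a^2 b^-1 a^4) * trace(b) - trace(a^2 b^-1 a^4 b) = x^6*y^2 - 2*x^5*y*z - 4*x^4*y^2 + x^4*z^2 + 6*x^3*y*z + 4*x^2*y^2 - 2*x^2*z^2 - 3*x*y*z - x^2 - y^2 + 2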